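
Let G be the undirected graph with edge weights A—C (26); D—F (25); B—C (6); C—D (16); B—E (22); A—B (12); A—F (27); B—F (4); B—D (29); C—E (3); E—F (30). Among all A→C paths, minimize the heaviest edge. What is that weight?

12

Some routes from A to C:
A - B - C: max(12, 6) = 12
A - B - F - D - C: max(12, 4, 25, 16) = 25
A - B - E - C: max(12, 22, 3) = 22
Best route has worst link 12.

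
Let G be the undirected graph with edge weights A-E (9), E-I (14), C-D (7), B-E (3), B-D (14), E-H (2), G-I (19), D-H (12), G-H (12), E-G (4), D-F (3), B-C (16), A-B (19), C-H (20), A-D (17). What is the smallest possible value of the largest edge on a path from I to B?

14

Checking several routes:
I → E → A → D → B: max(14, 9, 17, 14) = 17
I → E → H → D → B: max(14, 2, 12, 14) = 14
I → E → G → H → D → B: max(14, 4, 12, 12, 14) = 14
I → E → G → H → D → C → B: max(14, 4, 12, 12, 7, 16) = 16
I → E → B: max(14, 3) = 14
I → E → H → D → C → B: max(14, 2, 12, 7, 16) = 16
Smallest bottleneck: 14.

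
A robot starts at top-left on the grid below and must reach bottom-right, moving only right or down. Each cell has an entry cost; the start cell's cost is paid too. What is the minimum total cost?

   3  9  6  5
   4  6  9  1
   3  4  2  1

17

Take r0c0→r1c0→r2c0→r2c1→r2c2→r2c3 for a total of 3 + 4 + 3 + 4 + 2 + 1 = 17.
For comparison, the top-then-right route costs 25.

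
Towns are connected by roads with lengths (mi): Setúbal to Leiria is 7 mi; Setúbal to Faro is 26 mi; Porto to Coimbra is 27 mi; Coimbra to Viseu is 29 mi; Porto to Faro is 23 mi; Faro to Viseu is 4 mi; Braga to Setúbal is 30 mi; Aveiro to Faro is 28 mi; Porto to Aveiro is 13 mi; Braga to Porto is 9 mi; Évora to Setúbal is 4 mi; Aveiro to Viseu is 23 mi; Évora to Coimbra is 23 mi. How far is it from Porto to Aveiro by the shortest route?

13

A few of the Porto→Aveiro routes:
Porto→Aveiro: 13
Porto→Faro→Aveiro: 23 + 28 = 51
Porto→Faro→Viseu→Aveiro: 23 + 4 + 23 = 50
Shortest: 13 mi.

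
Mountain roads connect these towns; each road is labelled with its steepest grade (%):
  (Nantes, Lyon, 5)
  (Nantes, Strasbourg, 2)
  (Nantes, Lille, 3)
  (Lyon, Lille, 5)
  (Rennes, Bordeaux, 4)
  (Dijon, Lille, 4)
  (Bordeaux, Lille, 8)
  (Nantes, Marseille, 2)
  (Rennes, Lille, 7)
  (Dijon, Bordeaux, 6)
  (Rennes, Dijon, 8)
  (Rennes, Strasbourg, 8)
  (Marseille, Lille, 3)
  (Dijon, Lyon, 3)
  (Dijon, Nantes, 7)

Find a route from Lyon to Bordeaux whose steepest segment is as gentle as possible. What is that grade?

A few of the Lyon→Bordeaux routes:
Lyon -> Dijon -> Bordeaux: max(3, 6) = 6
Lyon -> Lille -> Dijon -> Bordeaux: max(5, 4, 6) = 6
Lyon -> Nantes -> Lille -> Dijon -> Bordeaux: max(5, 3, 4, 6) = 6
Lyon -> Lille -> Marseille -> Nantes -> Dijon -> Bordeaux: max(5, 3, 2, 7, 6) = 7
Lyon -> Nantes -> Marseille -> Lille -> Dijon -> Bordeaux: max(5, 2, 3, 4, 6) = 6
The minimum achievable maximum is 6%.

6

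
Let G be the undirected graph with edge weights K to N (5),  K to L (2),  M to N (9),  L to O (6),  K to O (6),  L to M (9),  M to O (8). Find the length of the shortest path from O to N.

Comparing a few candidate routes:
O→M→L→K→N: 8 + 9 + 2 + 5 = 24
O→L→M→N: 6 + 9 + 9 = 24
O→M→N: 8 + 9 = 17
O→K→N: 6 + 5 = 11
O→L→K→N: 6 + 2 + 5 = 13
Shortest: 11.

11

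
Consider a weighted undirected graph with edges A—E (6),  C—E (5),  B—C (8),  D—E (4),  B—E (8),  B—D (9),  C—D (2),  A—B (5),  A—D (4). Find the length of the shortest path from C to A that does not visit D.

Paths from C to A avoiding D:
C → E → A: 5 + 6 = 11
C → B → E → A: 8 + 8 + 6 = 22
C → B → A: 8 + 5 = 13
C → E → B → A: 5 + 8 + 5 = 18
Shortest: 11.

11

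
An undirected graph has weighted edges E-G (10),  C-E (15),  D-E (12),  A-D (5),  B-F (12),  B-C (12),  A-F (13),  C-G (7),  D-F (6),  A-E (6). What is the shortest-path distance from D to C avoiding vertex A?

Candidate routes:
D-E-C: 12 + 15 = 27
D-F-B-C: 6 + 12 + 12 = 30
D-E-G-C: 12 + 10 + 7 = 29
The minimum is 27.

27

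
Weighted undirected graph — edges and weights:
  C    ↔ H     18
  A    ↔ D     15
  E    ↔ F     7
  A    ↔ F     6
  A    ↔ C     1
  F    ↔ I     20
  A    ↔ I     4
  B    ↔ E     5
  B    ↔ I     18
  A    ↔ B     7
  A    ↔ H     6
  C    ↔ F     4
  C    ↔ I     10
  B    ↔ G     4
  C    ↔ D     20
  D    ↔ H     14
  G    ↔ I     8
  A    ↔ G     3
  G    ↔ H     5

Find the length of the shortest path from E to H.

Comparing a few candidate routes:
E -> F -> C -> A -> H: 7 + 4 + 1 + 6 = 18
E -> B -> G -> A -> H: 5 + 4 + 3 + 6 = 18
E -> B -> G -> H: 5 + 4 + 5 = 14
Best route has total 14.

14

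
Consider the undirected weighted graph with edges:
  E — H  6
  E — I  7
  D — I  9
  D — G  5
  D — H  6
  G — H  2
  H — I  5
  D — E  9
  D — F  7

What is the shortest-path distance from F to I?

Some routes from F to I:
F → D → G → H → I: 7 + 5 + 2 + 5 = 19
F → D → E → I: 7 + 9 + 7 = 23
F → D → H → I: 7 + 6 + 5 = 18
F → D → I: 7 + 9 = 16
The minimum is 16.

16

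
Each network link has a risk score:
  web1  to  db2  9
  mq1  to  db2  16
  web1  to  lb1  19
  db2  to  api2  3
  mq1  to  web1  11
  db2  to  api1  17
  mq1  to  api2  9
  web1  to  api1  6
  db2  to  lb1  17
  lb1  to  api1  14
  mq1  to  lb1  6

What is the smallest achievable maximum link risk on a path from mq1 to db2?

Some routes from mq1 to db2:
mq1→lb1→api1→web1→db2: max(6, 14, 6, 9) = 14
mq1→api2→db2: max(9, 3) = 9
mq1→web1→db2: max(11, 9) = 11
Smallest bottleneck: 9.

9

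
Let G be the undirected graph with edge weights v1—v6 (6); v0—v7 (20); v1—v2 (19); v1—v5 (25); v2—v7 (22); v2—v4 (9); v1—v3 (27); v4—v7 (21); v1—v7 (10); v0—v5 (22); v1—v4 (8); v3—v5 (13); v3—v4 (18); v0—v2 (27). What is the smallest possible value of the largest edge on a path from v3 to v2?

Some routes from v3 to v2:
v3→v4→v1→v2: max(18, 8, 19) = 19
v3→v5→v0→v7→v1→v2: max(13, 22, 20, 10, 19) = 22
v3→v4→v7→v1→v2: max(18, 21, 10, 19) = 21
v3→v4→v2: max(18, 9) = 18
Smallest bottleneck: 18.

18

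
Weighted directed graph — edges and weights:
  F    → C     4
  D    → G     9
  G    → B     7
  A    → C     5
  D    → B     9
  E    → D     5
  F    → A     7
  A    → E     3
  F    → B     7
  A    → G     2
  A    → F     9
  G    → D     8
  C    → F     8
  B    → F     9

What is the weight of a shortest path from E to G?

14

Routes from E to G:
E - D - B - F - A - G: 5 + 9 + 9 + 7 + 2 = 32
E - D - G: 5 + 9 = 14
Best route has total 14.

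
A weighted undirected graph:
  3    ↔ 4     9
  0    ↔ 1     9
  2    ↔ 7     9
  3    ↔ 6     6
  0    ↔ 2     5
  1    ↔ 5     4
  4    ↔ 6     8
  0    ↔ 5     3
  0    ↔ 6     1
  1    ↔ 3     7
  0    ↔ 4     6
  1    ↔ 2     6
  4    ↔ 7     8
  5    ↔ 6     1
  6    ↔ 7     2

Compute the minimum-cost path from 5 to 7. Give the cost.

3

Comparing a few candidate routes:
5 → 6 → 0 → 2 → 7: 1 + 1 + 5 + 9 = 16
5 → 0 → 6 → 7: 3 + 1 + 2 = 6
5 → 1 → 0 → 6 → 7: 4 + 9 + 1 + 2 = 16
5 → 0 → 2 → 7: 3 + 5 + 9 = 17
5 → 6 → 7: 1 + 2 = 3
5 → 6 → 0 → 4 → 7: 1 + 1 + 6 + 8 = 16
The minimum is 3.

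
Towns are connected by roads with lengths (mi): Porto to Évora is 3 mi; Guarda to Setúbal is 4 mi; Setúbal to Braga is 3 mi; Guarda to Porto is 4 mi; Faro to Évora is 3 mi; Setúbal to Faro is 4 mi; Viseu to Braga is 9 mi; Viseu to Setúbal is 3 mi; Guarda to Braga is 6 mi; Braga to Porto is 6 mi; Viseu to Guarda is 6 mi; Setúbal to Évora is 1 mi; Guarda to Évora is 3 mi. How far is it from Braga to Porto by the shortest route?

6

A few of the Braga→Porto routes:
Braga -> Setúbal -> Évora -> Porto: 3 + 1 + 3 = 7
Braga -> Porto: 6
Braga -> Guarda -> Porto: 6 + 4 = 10
The minimum is 6 mi.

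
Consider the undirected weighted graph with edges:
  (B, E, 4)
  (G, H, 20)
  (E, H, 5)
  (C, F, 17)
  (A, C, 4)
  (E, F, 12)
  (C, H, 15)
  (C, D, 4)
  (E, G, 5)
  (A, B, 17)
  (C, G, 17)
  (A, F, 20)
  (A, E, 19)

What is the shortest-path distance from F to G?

Some routes from F to G:
F-C-G: 17 + 17 = 34
F-E-G: 12 + 5 = 17
F-E-H-G: 12 + 5 + 20 = 37
Best route has total 17.

17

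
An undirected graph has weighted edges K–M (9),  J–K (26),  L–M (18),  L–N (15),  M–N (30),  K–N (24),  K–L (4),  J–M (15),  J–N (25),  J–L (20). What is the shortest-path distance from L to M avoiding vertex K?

Checking several routes:
L → J → M: 20 + 15 = 35
L → N → M: 15 + 30 = 45
L → M: 18
Shortest: 18.

18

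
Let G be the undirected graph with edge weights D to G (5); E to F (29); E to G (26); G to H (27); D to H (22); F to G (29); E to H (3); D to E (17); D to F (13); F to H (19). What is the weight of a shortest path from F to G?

18

Some routes from F to G:
F→D→G: 13 + 5 = 18
F→H→D→G: 19 + 22 + 5 = 46
F→G: 29
F→H→G: 19 + 27 = 46
F→H→E→D→G: 19 + 3 + 17 + 5 = 44
The minimum is 18.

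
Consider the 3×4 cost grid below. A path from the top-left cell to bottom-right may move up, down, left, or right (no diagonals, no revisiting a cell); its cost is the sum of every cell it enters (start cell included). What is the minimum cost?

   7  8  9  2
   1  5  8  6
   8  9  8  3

Take r0c0 r1c0 r1c1 r1c2 r1c3 r2c3 for a total of 7 + 1 + 5 + 8 + 6 + 3 = 30.

30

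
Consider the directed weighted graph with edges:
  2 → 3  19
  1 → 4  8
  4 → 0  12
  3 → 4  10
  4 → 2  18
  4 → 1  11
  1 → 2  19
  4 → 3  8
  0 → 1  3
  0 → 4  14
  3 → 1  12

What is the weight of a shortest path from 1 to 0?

Candidate routes:
1 - 2 - 3 - 4 - 0: 19 + 19 + 10 + 12 = 60
1 - 4 - 0: 8 + 12 = 20
Shortest: 20.

20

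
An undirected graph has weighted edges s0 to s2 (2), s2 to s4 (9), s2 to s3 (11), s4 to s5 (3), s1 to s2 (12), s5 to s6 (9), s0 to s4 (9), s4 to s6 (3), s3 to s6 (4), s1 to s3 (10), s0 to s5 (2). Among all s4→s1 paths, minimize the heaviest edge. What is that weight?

A few of the s4→s1 routes:
s4 -> s6 -> s3 -> s1: max(3, 4, 10) = 10
s4 -> s5 -> s6 -> s3 -> s1: max(3, 9, 4, 10) = 10
s4 -> s0 -> s5 -> s6 -> s3 -> s1: max(9, 2, 9, 4, 10) = 10
s4 -> s2 -> s0 -> s5 -> s6 -> s3 -> s1: max(9, 2, 2, 9, 4, 10) = 10
Best route has worst link 10.

10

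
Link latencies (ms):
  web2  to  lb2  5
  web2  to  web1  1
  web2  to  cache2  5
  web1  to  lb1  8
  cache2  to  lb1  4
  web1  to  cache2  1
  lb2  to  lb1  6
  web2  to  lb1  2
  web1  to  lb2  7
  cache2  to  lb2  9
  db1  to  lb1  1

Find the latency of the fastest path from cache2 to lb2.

A few of the cache2→lb2 routes:
cache2 → web1 → lb2: 1 + 7 = 8
cache2 → lb2: 9
cache2 → web2 → lb2: 5 + 5 = 10
cache2 → web1 → web2 → lb2: 1 + 1 + 5 = 7
cache2 → lb1 → lb2: 4 + 6 = 10
Shortest: 7 ms.

7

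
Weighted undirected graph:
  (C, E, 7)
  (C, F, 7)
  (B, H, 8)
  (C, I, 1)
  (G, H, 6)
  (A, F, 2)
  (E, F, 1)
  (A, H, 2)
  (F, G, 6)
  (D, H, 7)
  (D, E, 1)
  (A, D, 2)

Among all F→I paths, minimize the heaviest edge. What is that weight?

Checking several routes:
F -> A -> D -> E -> C -> I: max(2, 2, 1, 7, 1) = 7
F -> A -> H -> D -> E -> C -> I: max(2, 2, 7, 1, 7, 1) = 7
F -> C -> I: max(7, 1) = 7
F -> E -> C -> I: max(1, 7, 1) = 7
F -> G -> H -> D -> E -> C -> I: max(6, 6, 7, 1, 7, 1) = 7
Smallest bottleneck: 7.

7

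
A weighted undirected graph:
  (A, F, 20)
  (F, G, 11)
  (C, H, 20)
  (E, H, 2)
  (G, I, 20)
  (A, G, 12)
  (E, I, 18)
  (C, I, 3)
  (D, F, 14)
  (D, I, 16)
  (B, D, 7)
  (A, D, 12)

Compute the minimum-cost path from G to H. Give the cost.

A few of the G→H routes:
G-I-C-H: 20 + 3 + 20 = 43
G-I-E-H: 20 + 18 + 2 = 40
G-A-D-I-C-H: 12 + 12 + 16 + 3 + 20 = 63
G-F-D-I-E-H: 11 + 14 + 16 + 18 + 2 = 61
G-A-D-I-E-H: 12 + 12 + 16 + 18 + 2 = 60
Shortest: 40.

40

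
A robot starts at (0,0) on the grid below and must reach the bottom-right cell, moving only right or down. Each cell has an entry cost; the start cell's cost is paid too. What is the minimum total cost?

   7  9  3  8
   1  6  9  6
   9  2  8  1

25

One optimal route is [0,0] -> [1,0] -> [1,1] -> [2,1] -> [2,2] -> [2,3].
Its cost is 7 + 1 + 6 + 2 + 8 + 1 = 25.
(Top row then right column would cost 34.)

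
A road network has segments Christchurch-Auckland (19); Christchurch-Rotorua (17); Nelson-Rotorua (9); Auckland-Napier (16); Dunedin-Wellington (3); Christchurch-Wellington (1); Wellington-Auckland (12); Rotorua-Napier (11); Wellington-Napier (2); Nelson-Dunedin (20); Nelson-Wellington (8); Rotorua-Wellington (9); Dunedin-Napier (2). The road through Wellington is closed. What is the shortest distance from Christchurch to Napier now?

Paths from Christchurch to Napier avoiding Wellington:
Christchurch - Rotorua - Napier: 17 + 11 = 28
Christchurch - Auckland - Napier: 19 + 16 = 35
Christchurch - Rotorua - Nelson - Dunedin - Napier: 17 + 9 + 20 + 2 = 48
The minimum is 28.

28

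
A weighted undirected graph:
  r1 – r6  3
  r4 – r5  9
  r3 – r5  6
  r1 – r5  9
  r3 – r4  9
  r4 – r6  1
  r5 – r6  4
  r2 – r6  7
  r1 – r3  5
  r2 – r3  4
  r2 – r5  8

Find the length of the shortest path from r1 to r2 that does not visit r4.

9

Checking several routes:
r1 → r6 → r2: 3 + 7 = 10
r1 → r3 → r2: 5 + 4 = 9
r1 → r6 → r5 → r2: 3 + 4 + 8 = 15
Shortest: 9.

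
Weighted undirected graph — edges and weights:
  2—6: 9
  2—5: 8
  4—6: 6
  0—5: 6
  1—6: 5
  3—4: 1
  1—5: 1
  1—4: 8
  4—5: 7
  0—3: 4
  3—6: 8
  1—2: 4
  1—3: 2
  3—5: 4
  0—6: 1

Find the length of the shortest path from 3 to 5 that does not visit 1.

4

Some routes from 3 to 5 avoiding 1:
3 → 6 → 0 → 5: 8 + 1 + 6 = 15
3 → 4 → 5: 1 + 7 = 8
3 → 4 → 6 → 0 → 5: 1 + 6 + 1 + 6 = 14
3 → 0 → 5: 4 + 6 = 10
3 → 5: 4
Best route has total 4.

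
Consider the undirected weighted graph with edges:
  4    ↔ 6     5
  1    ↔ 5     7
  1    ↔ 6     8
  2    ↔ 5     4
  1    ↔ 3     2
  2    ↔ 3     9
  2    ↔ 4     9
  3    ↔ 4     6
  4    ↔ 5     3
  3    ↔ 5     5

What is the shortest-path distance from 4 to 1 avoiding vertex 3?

Paths from 4 to 1 avoiding 3:
4-5-1: 3 + 7 = 10
4-2-5-1: 9 + 4 + 7 = 20
4-6-1: 5 + 8 = 13
Shortest: 10.

10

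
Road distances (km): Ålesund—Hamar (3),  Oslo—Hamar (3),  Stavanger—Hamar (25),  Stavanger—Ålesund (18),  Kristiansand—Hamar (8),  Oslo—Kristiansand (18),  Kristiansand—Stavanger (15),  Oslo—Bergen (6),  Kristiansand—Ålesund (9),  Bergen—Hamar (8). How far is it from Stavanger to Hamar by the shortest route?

21

Comparing a few candidate routes:
Stavanger→Kristiansand→Hamar: 15 + 8 = 23
Stavanger→Ålesund→Hamar: 18 + 3 = 21
Stavanger→Hamar: 25
Stavanger→Kristiansand→Ålesund→Hamar: 15 + 9 + 3 = 27
The minimum is 21 km.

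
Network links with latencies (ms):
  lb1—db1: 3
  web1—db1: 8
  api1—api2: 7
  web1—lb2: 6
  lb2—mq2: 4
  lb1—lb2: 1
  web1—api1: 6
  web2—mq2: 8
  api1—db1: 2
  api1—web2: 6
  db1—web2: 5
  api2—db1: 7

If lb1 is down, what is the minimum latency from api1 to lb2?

12

Some routes from api1 to lb2 avoiding lb1:
api1 → web1 → lb2: 6 + 6 = 12
api1 → db1 → web1 → lb2: 2 + 8 + 6 = 16
api1 → web2 → mq2 → lb2: 6 + 8 + 4 = 18
The minimum is 12 ms.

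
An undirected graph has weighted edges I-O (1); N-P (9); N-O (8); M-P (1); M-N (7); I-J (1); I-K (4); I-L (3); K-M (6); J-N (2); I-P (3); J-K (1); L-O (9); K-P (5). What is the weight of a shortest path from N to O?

Checking several routes:
N - J - K - I - O: 2 + 1 + 4 + 1 = 8
N - O: 8
N - J - I - O: 2 + 1 + 1 = 4
Best route has total 4.

4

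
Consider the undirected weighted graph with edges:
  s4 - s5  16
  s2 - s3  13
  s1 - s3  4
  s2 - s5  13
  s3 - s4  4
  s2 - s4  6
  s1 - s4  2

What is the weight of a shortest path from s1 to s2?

8

Some routes from s1 to s2:
s1 - s3 - s4 - s2: 4 + 4 + 6 = 14
s1 - s4 - s2: 2 + 6 = 8
s1 - s4 - s3 - s2: 2 + 4 + 13 = 19
s1 - s3 - s2: 4 + 13 = 17
The minimum is 8.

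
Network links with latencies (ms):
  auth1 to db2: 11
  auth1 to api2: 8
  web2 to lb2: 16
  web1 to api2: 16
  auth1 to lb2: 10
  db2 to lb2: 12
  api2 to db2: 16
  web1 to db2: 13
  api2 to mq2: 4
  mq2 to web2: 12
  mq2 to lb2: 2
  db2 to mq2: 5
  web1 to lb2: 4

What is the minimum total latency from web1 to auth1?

14

Some routes from web1 to auth1:
web1-lb2-auth1: 4 + 10 = 14
web1-lb2-mq2-db2-auth1: 4 + 2 + 5 + 11 = 22
web1-lb2-db2-auth1: 4 + 12 + 11 = 27
web1-api2-auth1: 16 + 8 = 24
web1-db2-auth1: 13 + 11 = 24
web1-lb2-mq2-api2-auth1: 4 + 2 + 4 + 8 = 18
Best route has total 14 ms.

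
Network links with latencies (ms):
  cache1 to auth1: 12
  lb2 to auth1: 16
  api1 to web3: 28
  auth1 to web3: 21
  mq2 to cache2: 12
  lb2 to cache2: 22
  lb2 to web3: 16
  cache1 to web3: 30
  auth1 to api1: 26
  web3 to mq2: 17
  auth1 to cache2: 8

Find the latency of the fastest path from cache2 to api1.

34

A few of the cache2→api1 routes:
cache2 - auth1 - lb2 - web3 - api1: 8 + 16 + 16 + 28 = 68
cache2 - lb2 - auth1 - api1: 22 + 16 + 26 = 64
cache2 - auth1 - web3 - api1: 8 + 21 + 28 = 57
cache2 - mq2 - web3 - api1: 12 + 17 + 28 = 57
cache2 - auth1 - api1: 8 + 26 = 34
cache2 - lb2 - web3 - api1: 22 + 16 + 28 = 66
Best route has total 34 ms.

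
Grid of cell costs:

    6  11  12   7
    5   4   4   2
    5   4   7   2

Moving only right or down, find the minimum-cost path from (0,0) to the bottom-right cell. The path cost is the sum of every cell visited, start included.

Path (0,0) -> (1,0) -> (1,1) -> (1,2) -> (1,3) -> (2,3): 6 + 5 + 4 + 4 + 2 + 2 = 23.
(Top row then right column would cost 40.)

23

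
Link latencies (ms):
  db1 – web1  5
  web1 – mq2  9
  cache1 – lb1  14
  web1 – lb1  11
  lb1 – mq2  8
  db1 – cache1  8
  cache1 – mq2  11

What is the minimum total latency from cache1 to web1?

Candidate routes:
cache1 - mq2 - web1: 11 + 9 = 20
cache1 - db1 - web1: 8 + 5 = 13
cache1 - lb1 - web1: 14 + 11 = 25
cache1 - lb1 - mq2 - web1: 14 + 8 + 9 = 31
cache1 - mq2 - lb1 - web1: 11 + 8 + 11 = 30
Shortest: 13 ms.

13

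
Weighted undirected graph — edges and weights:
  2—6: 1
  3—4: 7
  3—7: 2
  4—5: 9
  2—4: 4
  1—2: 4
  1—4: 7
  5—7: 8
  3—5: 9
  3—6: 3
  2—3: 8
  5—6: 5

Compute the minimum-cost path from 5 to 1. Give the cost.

10

A few of the 5→1 routes:
5-4-2-1: 9 + 4 + 4 = 17
5-6-2-4-1: 5 + 1 + 4 + 7 = 17
5-3-6-2-1: 9 + 3 + 1 + 4 = 17
5-4-1: 9 + 7 = 16
5-6-2-1: 5 + 1 + 4 = 10
Best route has total 10.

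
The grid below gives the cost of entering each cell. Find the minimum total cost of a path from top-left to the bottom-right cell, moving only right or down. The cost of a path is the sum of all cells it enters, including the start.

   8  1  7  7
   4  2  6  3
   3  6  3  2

22

One optimal route is (0,0)→(0,1)→(1,1)→(1,2)→(1,3)→(2,3).
Its cost is 8 + 1 + 2 + 6 + 3 + 2 = 22.
For comparison, the top-then-right route costs 28.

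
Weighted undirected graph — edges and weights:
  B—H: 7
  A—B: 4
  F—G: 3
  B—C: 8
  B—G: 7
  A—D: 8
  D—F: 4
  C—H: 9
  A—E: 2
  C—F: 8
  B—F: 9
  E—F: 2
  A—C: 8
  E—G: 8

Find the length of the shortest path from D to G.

7

A few of the D→G routes:
D -> A -> E -> G: 8 + 2 + 8 = 18
D -> F -> G: 4 + 3 = 7
D -> A -> E -> F -> G: 8 + 2 + 2 + 3 = 15
D -> F -> E -> G: 4 + 2 + 8 = 14
Best route has total 7.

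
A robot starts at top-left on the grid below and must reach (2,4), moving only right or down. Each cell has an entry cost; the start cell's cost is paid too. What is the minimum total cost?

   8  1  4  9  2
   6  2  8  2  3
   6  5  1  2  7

26

Cheapest: (0,0) → (0,1) → (1,1) → (2,1) → (2,2) → (2,3) → (2,4)
  8 + 1 + 2 + 5 + 1 + 2 + 7 = 26
(Top row then right column would cost 34.)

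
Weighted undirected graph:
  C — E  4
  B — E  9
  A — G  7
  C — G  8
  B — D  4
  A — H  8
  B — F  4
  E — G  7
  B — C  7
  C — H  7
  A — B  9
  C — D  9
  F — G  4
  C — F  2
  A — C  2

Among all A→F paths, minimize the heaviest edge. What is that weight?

A few of the A→F routes:
A -> C -> F: max(2, 2) = 2
A -> G -> E -> C -> F: max(7, 7, 4, 2) = 7
A -> C -> E -> G -> F: max(2, 4, 7, 4) = 7
A -> G -> F: max(7, 4) = 7
A -> C -> B -> F: max(2, 7, 4) = 7
Smallest bottleneck: 2.

2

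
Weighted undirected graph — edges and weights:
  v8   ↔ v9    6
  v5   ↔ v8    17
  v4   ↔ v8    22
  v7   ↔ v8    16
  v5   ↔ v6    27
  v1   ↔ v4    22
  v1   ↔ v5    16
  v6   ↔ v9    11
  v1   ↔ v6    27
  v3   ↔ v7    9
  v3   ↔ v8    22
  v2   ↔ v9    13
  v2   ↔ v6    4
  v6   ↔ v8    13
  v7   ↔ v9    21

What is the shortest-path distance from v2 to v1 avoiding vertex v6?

52

Checking several routes:
v2 - v9 - v7 - v8 - v4 - v1: 13 + 21 + 16 + 22 + 22 = 94
v2 - v9 - v8 - v5 - v1: 13 + 6 + 17 + 16 = 52
v2 - v9 - v7 - v8 - v5 - v1: 13 + 21 + 16 + 17 + 16 = 83
v2 - v9 - v8 - v4 - v1: 13 + 6 + 22 + 22 = 63
Best route has total 52.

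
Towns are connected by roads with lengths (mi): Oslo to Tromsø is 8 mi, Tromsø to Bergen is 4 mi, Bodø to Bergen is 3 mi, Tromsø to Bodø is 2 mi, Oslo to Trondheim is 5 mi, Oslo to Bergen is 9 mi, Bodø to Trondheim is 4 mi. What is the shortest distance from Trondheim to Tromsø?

Some routes from Trondheim to Tromsø:
Trondheim -> Oslo -> Bergen -> Tromsø: 5 + 9 + 4 = 18
Trondheim -> Bodø -> Tromsø: 4 + 2 = 6
Trondheim -> Oslo -> Tromsø: 5 + 8 = 13
Trondheim -> Bodø -> Bergen -> Tromsø: 4 + 3 + 4 = 11
Shortest: 6 mi.

6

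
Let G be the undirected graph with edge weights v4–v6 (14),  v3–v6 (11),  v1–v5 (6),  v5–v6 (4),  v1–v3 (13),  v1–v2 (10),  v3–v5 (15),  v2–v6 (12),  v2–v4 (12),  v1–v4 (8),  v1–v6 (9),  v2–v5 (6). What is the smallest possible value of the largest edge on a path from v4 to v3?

Some routes from v4 to v3:
v4 - v1 - v2 - v5 - v6 - v3: max(8, 10, 6, 4, 11) = 11
v4 - v1 - v2 - v6 - v3: max(8, 10, 12, 11) = 12
v4 - v2 - v1 - v5 - v6 - v3: max(12, 10, 6, 4, 11) = 12
v4 - v1 - v6 - v3: max(8, 9, 11) = 11
v4 - v1 - v5 - v6 - v3: max(8, 6, 4, 11) = 11
v4 - v1 - v5 - v2 - v6 - v3: max(8, 6, 6, 12, 11) = 12
The minimum achievable maximum is 11.

11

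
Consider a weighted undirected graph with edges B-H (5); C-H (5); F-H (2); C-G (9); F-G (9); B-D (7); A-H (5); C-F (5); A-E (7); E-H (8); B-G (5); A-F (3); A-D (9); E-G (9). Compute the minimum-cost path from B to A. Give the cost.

10

Some routes from B to A:
B -> H -> F -> A: 5 + 2 + 3 = 10
B -> G -> F -> A: 5 + 9 + 3 = 17
B -> D -> A: 7 + 9 = 16
B -> H -> A: 5 + 5 = 10
The minimum is 10.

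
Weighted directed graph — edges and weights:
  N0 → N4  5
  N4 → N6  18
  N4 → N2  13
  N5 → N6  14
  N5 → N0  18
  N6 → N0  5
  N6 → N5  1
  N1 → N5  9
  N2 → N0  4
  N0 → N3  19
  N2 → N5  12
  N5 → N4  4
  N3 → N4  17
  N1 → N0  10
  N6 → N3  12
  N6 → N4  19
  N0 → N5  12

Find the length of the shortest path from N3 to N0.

Routes from N3 to N0:
N3 -> N4 -> N6 -> N5 -> N0: 17 + 18 + 1 + 18 = 54
N3 -> N4 -> N6 -> N0: 17 + 18 + 5 = 40
N3 -> N4 -> N2 -> N5 -> N6 -> N0: 17 + 13 + 12 + 14 + 5 = 61
N3 -> N4 -> N2 -> N5 -> N0: 17 + 13 + 12 + 18 = 60
N3 -> N4 -> N2 -> N0: 17 + 13 + 4 = 34
The minimum is 34.

34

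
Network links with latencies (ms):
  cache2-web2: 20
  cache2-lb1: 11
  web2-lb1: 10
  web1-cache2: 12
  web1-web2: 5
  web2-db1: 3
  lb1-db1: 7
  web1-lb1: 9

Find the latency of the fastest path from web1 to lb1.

Some routes from web1 to lb1:
web1-web2-lb1: 5 + 10 = 15
web1-web2-db1-lb1: 5 + 3 + 7 = 15
web1-lb1: 9
Best route has total 9 ms.

9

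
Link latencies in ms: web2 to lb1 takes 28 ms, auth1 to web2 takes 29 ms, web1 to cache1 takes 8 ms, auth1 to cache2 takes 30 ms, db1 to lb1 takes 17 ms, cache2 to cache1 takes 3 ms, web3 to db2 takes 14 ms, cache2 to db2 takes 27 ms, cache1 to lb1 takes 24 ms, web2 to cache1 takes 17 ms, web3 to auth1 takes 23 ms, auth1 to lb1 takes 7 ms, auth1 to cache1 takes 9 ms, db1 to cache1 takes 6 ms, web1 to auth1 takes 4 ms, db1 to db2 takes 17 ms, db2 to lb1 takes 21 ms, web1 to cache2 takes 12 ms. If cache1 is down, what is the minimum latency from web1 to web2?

Some routes from web1 to web2 avoiding cache1:
web1→cache2→auth1→web2: 12 + 30 + 29 = 71
web1→auth1→lb1→web2: 4 + 7 + 28 = 39
web1→auth1→web2: 4 + 29 = 33
Shortest: 33 ms.

33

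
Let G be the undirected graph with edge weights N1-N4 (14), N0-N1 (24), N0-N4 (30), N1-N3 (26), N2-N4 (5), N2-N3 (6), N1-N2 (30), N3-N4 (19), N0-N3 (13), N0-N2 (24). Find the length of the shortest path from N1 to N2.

19

A few of the N1→N2 routes:
N1 - N2: 30
N1 - N3 - N2: 26 + 6 = 32
N1 - N4 - N3 - N2: 14 + 19 + 6 = 39
N1 - N4 - N2: 14 + 5 = 19
Best route has total 19.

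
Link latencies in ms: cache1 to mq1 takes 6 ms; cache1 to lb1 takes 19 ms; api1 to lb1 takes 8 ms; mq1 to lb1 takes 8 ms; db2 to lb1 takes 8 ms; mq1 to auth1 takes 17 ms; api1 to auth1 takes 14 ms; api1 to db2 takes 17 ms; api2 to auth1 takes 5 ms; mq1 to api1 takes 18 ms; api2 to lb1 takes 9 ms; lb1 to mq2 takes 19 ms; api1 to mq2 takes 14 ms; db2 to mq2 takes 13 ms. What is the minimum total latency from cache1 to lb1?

14

A few of the cache1→lb1 routes:
cache1 -> mq1 -> auth1 -> api2 -> lb1: 6 + 17 + 5 + 9 = 37
cache1 -> lb1: 19
cache1 -> mq1 -> api1 -> lb1: 6 + 18 + 8 = 32
cache1 -> mq1 -> auth1 -> api1 -> lb1: 6 + 17 + 14 + 8 = 45
cache1 -> mq1 -> lb1: 6 + 8 = 14
Shortest: 14 ms.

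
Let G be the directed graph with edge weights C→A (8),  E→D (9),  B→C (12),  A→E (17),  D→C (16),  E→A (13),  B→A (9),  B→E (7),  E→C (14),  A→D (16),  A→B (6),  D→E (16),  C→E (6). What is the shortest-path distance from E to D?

9

Routes from E to D:
E - C - A - D: 14 + 8 + 16 = 38
E - D: 9
E - A - D: 13 + 16 = 29
Best route has total 9.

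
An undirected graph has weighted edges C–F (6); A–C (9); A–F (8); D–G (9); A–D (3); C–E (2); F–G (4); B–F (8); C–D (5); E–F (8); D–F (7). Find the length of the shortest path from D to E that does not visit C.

Candidate routes:
D - A - F - E: 3 + 8 + 8 = 19
D - F - E: 7 + 8 = 15
D - G - F - E: 9 + 4 + 8 = 21
Shortest: 15.

15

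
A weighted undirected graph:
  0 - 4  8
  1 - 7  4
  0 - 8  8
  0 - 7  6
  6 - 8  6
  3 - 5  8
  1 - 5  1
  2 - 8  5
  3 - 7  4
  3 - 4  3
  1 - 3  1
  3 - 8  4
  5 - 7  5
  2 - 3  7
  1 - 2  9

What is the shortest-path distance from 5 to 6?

Checking several routes:
5 → 3 → 8 → 6: 8 + 4 + 6 = 18
5 → 1 → 3 → 8 → 6: 1 + 1 + 4 + 6 = 12
5 → 7 → 3 → 8 → 6: 5 + 4 + 4 + 6 = 19
5 → 1 → 7 → 3 → 8 → 6: 1 + 4 + 4 + 4 + 6 = 19
Shortest: 12.

12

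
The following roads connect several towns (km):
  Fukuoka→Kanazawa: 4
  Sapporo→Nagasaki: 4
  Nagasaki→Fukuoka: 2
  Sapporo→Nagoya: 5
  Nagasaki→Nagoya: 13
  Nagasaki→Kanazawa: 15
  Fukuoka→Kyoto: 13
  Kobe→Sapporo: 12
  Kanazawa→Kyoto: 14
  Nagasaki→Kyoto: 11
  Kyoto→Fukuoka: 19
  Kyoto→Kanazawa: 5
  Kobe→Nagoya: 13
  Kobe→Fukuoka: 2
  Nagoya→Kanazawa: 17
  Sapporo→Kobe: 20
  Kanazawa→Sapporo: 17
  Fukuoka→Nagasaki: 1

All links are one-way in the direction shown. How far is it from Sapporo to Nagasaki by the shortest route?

4

Routes from Sapporo to Nagasaki:
Sapporo→Nagasaki: 4
Sapporo→Nagoya→Kanazawa→Kyoto→Fukuoka→Nagasaki: 5 + 17 + 14 + 19 + 1 = 56
Sapporo→Kobe→Nagoya→Kanazawa→Kyoto→Fukuoka→Nagasaki: 20 + 13 + 17 + 14 + 19 + 1 = 84
Sapporo→Kobe→Fukuoka→Nagasaki: 20 + 2 + 1 = 23
Shortest: 4 km.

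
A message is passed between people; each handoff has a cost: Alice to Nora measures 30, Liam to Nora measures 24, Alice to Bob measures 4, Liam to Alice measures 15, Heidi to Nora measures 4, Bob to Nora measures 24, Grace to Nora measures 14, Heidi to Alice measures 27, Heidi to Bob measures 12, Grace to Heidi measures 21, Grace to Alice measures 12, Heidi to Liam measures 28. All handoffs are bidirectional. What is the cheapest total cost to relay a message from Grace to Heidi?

18

Some routes from Grace to Heidi:
Grace-Heidi: 21
Grace-Alice-Bob-Heidi: 12 + 4 + 12 = 28
Grace-Nora-Heidi: 14 + 4 = 18
Grace-Alice-Bob-Nora-Heidi: 12 + 4 + 24 + 4 = 44
Grace-Alice-Heidi: 12 + 27 = 39
Best route has total 18.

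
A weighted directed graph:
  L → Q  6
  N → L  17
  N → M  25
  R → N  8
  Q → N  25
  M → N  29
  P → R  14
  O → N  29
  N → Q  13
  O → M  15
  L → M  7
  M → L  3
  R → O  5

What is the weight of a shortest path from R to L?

Checking several routes:
R - O - N - M - L: 5 + 29 + 25 + 3 = 62
R - N - M - L: 8 + 25 + 3 = 36
R - O - N - L: 5 + 29 + 17 = 51
R - N - L: 8 + 17 = 25
R - O - M - L: 5 + 15 + 3 = 23
The minimum is 23.

23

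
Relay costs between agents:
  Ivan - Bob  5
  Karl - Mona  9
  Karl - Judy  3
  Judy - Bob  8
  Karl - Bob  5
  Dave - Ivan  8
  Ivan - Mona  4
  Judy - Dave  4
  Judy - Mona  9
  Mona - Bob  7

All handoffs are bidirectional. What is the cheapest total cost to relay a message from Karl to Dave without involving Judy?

Candidate routes:
Karl-Bob-Ivan-Dave: 5 + 5 + 8 = 18
Karl-Mona-Ivan-Dave: 9 + 4 + 8 = 21
Karl-Mona-Bob-Ivan-Dave: 9 + 7 + 5 + 8 = 29
Karl-Bob-Mona-Ivan-Dave: 5 + 7 + 4 + 8 = 24
The minimum is 18.

18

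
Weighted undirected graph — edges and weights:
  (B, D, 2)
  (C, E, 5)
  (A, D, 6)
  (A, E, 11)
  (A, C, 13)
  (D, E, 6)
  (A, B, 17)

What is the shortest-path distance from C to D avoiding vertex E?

19

Paths from C to D avoiding E:
C → A → D: 13 + 6 = 19
C → A → B → D: 13 + 17 + 2 = 32
The minimum is 19.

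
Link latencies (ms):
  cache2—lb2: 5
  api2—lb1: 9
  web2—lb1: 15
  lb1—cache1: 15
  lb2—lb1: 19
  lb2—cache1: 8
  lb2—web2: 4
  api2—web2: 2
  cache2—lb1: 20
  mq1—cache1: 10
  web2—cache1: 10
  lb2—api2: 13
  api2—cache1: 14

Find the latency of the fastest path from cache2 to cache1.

A few of the cache2→cache1 routes:
cache2→lb2→cache1: 5 + 8 = 13
cache2→lb2→web2→cache1: 5 + 4 + 10 = 19
cache2→lb2→web2→api2→cache1: 5 + 4 + 2 + 14 = 25
cache2→lb2→api2→web2→cache1: 5 + 13 + 2 + 10 = 30
The minimum is 13 ms.

13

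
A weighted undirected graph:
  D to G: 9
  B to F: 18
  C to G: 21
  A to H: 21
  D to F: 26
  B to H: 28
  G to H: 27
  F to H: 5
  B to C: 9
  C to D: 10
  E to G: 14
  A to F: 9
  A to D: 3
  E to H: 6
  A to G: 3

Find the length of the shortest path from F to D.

Checking several routes:
F→A→G→D: 9 + 3 + 9 = 21
F→A→D: 9 + 3 = 12
F→D: 26
F→H→E→G→A→D: 5 + 6 + 14 + 3 + 3 = 31
F→H→A→D: 5 + 21 + 3 = 29
F→H→E→G→D: 5 + 6 + 14 + 9 = 34
Best route has total 12.

12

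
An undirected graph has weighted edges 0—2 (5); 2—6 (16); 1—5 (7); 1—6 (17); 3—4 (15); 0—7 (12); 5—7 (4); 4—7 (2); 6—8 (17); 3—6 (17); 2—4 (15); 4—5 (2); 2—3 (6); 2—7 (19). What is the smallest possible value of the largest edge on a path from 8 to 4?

A few of the 8→4 routes:
8→6→1→5→7→0→2→4: max(17, 17, 7, 4, 12, 5, 15) = 17
8→6→1→5→4: max(17, 17, 7, 2) = 17
8→6→1→5→7→0→2→3→4: max(17, 17, 7, 4, 12, 5, 6, 15) = 17
The minimum achievable maximum is 17.

17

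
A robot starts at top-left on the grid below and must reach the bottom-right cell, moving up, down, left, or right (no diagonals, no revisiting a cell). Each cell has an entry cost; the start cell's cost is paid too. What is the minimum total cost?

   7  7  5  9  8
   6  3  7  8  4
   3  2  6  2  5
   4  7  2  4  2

Cheapest: r0c0 r1c0 r1c1 r2c1 r2c2 r2c3 r3c3 r3c4
  7 + 6 + 3 + 2 + 6 + 2 + 4 + 2 = 32

32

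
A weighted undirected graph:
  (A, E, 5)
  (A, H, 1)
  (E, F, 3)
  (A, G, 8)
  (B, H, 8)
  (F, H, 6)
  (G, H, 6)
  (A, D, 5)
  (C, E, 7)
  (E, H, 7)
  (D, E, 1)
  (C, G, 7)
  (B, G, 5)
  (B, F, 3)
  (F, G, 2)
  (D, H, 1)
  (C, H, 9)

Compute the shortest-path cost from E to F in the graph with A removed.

3

Some routes from E to F avoiding A:
E → F: 3
E → D → H → F: 1 + 1 + 6 = 8
E → D → H → G → F: 1 + 1 + 6 + 2 = 10
Shortest: 3.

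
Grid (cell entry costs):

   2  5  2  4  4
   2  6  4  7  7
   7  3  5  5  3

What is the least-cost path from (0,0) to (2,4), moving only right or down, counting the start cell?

26

One optimal route is (0,0) → (0,1) → (0,2) → (1,2) → (2,2) → (2,3) → (2,4).
Its cost is 2 + 5 + 2 + 4 + 5 + 5 + 3 = 26.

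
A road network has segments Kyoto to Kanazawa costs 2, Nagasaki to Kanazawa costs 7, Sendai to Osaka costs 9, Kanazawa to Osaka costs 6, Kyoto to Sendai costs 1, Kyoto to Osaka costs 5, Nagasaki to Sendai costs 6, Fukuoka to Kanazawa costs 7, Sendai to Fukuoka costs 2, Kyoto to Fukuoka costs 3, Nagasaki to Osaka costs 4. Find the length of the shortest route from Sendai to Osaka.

Comparing a few candidate routes:
Sendai→Fukuoka→Kyoto→Osaka: 2 + 3 + 5 = 10
Sendai→Kyoto→Osaka: 1 + 5 = 6
Sendai→Kyoto→Kanazawa→Osaka: 1 + 2 + 6 = 9
Sendai→Nagasaki→Osaka: 6 + 4 = 10
Sendai→Fukuoka→Kyoto→Kanazawa→Osaka: 2 + 3 + 2 + 6 = 13
Sendai→Osaka: 9
The minimum is 6.

6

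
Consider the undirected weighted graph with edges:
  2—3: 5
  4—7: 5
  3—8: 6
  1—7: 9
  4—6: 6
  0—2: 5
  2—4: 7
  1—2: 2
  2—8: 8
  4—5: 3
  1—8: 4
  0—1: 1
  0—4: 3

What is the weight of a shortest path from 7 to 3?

16

Checking several routes:
7 - 4 - 0 - 2 - 3: 5 + 3 + 5 + 5 = 18
7 - 1 - 2 - 3: 9 + 2 + 5 = 16
7 - 4 - 0 - 1 - 2 - 3: 5 + 3 + 1 + 2 + 5 = 16
7 - 4 - 2 - 3: 5 + 7 + 5 = 17
Best route has total 16.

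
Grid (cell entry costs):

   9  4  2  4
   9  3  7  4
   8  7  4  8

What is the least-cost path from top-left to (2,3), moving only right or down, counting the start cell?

Take r0c0 → r0c1 → r0c2 → r0c3 → r1c3 → r2c3 for a total of 9 + 4 + 2 + 4 + 4 + 8 = 31.

31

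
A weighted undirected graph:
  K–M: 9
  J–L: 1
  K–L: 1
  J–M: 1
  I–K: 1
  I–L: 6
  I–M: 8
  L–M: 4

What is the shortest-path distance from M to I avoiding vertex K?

Paths from M to I avoiding K:
M -> L -> I: 4 + 6 = 10
M -> I: 8
M -> J -> L -> I: 1 + 1 + 6 = 8
Best route has total 8.

8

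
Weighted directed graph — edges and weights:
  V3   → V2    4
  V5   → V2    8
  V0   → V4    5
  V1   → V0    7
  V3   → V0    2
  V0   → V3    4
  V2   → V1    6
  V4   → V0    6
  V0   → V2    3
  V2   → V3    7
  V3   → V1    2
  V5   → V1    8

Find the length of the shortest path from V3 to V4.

Routes from V3 to V4:
V3 → V2 → V1 → V0 → V4: 4 + 6 + 7 + 5 = 22
V3 → V1 → V0 → V4: 2 + 7 + 5 = 14
V3 → V0 → V4: 2 + 5 = 7
Shortest: 7.

7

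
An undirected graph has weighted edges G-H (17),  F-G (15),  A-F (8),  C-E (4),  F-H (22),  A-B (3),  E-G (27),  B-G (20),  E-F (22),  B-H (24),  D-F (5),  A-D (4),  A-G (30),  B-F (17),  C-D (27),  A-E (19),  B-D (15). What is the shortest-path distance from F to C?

Comparing a few candidate routes:
F -> D -> A -> E -> C: 5 + 4 + 19 + 4 = 32
F -> E -> C: 22 + 4 = 26
F -> A -> E -> C: 8 + 19 + 4 = 31
F -> D -> C: 5 + 27 = 32
Shortest: 26.

26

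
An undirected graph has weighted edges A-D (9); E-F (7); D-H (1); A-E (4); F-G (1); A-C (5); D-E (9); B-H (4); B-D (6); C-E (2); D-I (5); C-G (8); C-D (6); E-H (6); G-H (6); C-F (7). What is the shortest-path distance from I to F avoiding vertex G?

18

A few of the I→F routes:
I - D - C - F: 5 + 6 + 7 = 18
I - D - H - E - C - F: 5 + 1 + 6 + 2 + 7 = 21
I - D - C - E - F: 5 + 6 + 2 + 7 = 20
I - D - H - E - F: 5 + 1 + 6 + 7 = 19
Best route has total 18.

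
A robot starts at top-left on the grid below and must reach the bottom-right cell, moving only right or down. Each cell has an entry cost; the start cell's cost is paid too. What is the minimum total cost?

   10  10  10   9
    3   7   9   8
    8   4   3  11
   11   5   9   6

One optimal route is r0c0 r1c0 r1c1 r2c1 r2c2 r3c2 r3c3.
Its cost is 10 + 3 + 7 + 4 + 3 + 9 + 6 = 42.
For comparison, the top-then-right route costs 64.

42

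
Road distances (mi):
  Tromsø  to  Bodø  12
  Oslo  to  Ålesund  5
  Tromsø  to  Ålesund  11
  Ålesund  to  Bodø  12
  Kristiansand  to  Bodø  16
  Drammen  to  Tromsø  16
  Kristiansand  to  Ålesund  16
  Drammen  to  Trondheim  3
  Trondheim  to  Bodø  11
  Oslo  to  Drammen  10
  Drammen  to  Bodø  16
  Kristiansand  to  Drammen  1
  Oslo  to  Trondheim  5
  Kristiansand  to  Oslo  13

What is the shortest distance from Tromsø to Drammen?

16

Checking several routes:
Tromsø - Ålesund - Oslo - Drammen: 11 + 5 + 10 = 26
Tromsø - Ålesund - Oslo - Trondheim - Drammen: 11 + 5 + 5 + 3 = 24
Tromsø - Drammen: 16
Tromsø - Bodø - Drammen: 12 + 16 = 28
Tromsø - Bodø - Trondheim - Drammen: 12 + 11 + 3 = 26
Tromsø - Ålesund - Kristiansand - Drammen: 11 + 16 + 1 = 28
The minimum is 16 mi.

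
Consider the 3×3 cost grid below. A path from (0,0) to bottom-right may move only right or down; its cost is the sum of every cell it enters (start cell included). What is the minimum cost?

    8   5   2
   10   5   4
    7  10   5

One optimal route is (0,0) -> (0,1) -> (0,2) -> (1,2) -> (2,2).
Its cost is 8 + 5 + 2 + 4 + 5 = 24.

24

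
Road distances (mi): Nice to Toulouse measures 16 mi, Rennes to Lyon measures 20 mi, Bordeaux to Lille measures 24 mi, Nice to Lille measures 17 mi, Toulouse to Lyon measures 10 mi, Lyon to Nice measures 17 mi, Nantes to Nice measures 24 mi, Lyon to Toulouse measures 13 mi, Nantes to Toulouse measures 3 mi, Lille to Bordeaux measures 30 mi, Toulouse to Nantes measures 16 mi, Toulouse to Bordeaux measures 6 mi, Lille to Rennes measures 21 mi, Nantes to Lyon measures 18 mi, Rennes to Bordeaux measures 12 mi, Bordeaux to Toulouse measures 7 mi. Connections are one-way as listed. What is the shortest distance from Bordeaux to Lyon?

17

Routes from Bordeaux to Lyon:
Bordeaux -> Toulouse -> Nantes -> Lyon: 7 + 16 + 18 = 41
Bordeaux -> Lille -> Rennes -> Lyon: 24 + 21 + 20 = 65
Bordeaux -> Toulouse -> Nantes -> Nice -> Lille -> Rennes -> Lyon: 7 + 16 + 24 + 17 + 21 + 20 = 105
Bordeaux -> Toulouse -> Lyon: 7 + 10 = 17
Best route has total 17 mi.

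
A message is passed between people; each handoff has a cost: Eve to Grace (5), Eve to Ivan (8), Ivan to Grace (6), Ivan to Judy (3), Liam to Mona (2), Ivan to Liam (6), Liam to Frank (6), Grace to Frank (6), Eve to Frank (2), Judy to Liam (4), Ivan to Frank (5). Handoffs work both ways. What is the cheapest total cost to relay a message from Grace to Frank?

A few of the Grace→Frank routes:
Grace-Ivan-Eve-Frank: 6 + 8 + 2 = 16
Grace-Ivan-Frank: 6 + 5 = 11
Grace-Frank: 6
Grace-Eve-Ivan-Frank: 5 + 8 + 5 = 18
Grace-Eve-Frank: 5 + 2 = 7
Grace-Ivan-Liam-Frank: 6 + 6 + 6 = 18
Best route has total 6.

6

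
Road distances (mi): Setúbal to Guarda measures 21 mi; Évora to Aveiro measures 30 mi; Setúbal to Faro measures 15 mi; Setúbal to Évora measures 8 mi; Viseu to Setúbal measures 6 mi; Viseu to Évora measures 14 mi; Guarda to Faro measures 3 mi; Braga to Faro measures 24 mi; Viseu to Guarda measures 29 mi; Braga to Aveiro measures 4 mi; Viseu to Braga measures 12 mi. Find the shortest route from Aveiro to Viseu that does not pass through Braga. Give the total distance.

44

Routes from Aveiro to Viseu avoiding Braga:
Aveiro -> Évora -> Setúbal -> Viseu: 30 + 8 + 6 = 44
Aveiro -> Évora -> Viseu: 30 + 14 = 44
Aveiro -> Évora -> Setúbal -> Guarda -> Viseu: 30 + 8 + 21 + 29 = 88
Aveiro -> Évora -> Setúbal -> Faro -> Guarda -> Viseu: 30 + 8 + 15 + 3 + 29 = 85
Best route has total 44 mi.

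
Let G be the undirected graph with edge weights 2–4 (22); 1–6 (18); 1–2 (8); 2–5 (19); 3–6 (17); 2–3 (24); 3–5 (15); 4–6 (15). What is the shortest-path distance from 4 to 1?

Candidate routes:
4-2-1: 22 + 8 = 30
4-6-3-5-2-1: 15 + 17 + 15 + 19 + 8 = 74
4-2-3-6-1: 22 + 24 + 17 + 18 = 81
4-6-1: 15 + 18 = 33
4-6-3-2-1: 15 + 17 + 24 + 8 = 64
4-2-5-3-6-1: 22 + 19 + 15 + 17 + 18 = 91
Shortest: 30.

30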